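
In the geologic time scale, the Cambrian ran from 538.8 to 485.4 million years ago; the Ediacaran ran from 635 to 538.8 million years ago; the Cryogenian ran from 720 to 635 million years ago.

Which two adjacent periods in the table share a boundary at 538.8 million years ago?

The Ediacaran ends at 538.8 million years ago and the Cambrian begins at 538.8 million years ago, so they share that boundary.

Ediacaran and Cambrian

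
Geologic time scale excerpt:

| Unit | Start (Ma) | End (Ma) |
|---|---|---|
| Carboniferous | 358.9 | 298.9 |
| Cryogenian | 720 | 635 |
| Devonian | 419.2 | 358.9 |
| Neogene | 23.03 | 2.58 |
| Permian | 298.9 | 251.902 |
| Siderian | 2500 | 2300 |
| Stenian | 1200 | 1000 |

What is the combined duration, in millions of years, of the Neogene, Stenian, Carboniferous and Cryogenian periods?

Each duration: Neogene = 20.45; Stenian = 200; Carboniferous = 60; Cryogenian = 85.
Sum: 20.45 + 200 + 60 + 85 = 365.45 Myr.

365.45 million years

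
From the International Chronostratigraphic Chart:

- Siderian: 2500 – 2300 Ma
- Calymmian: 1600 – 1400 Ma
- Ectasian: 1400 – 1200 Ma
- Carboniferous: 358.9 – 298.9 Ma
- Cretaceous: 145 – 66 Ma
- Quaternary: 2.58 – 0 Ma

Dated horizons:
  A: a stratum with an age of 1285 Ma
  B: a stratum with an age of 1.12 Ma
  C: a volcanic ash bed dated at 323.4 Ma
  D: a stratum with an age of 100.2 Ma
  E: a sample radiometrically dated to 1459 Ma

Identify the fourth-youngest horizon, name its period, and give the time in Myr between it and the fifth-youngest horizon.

A, in the Ectasian; 174 million years to E

Sorted youngest-first by Ma: B (1.12), D (100.2), C (323.4), A (1285), E (1459).
The fourth youngest is A at 1285 Ma, which lies in 1400–1200 Ma: the Ectasian.
The fifth youngest is E at 1459 Ma; separation = |1285 − 1459| = 174 Myr.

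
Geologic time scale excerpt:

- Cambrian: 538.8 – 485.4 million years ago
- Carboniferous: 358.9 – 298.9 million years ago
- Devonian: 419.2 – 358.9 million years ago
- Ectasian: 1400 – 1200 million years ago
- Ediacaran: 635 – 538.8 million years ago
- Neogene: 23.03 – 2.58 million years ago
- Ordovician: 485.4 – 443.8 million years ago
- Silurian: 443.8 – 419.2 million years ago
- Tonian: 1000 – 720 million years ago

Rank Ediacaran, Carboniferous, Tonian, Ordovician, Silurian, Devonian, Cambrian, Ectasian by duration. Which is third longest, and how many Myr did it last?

Start − end for each: Ediacaran 635 − 538.8 = 96.2; Carboniferous 358.9 − 298.9 = 60; Tonian 1000 − 720 = 280; Ordovician 485.4 − 443.8 = 41.6; Silurian 443.8 − 419.2 = 24.6; Devonian 419.2 − 358.9 = 60.3; Cambrian 538.8 − 485.4 = 53.4; Ectasian 1400 − 1200 = 200.
Ranking these from longest: Tonian > Ectasian > Ediacaran > Devonian > Carboniferous > Cambrian > Ordovician > Silurian.
Position 3 in that ranking is Ediacaran, which lasted 96.2 Myr.

Ediacaran, 96.2 million years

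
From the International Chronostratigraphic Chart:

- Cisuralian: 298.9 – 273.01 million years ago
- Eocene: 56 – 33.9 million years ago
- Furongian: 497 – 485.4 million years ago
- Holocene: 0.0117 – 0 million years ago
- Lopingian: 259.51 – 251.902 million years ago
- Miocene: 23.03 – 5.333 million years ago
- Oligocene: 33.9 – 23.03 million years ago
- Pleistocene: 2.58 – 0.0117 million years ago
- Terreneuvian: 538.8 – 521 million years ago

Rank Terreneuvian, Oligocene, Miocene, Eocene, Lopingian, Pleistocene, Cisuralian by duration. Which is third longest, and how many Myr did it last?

Start − end for each: Terreneuvian 538.8 − 521 = 17.8; Oligocene 33.9 − 23.03 = 10.87; Miocene 23.03 − 5.333 = 17.697; Eocene 56 − 33.9 = 22.1; Lopingian 259.51 − 251.902 = 7.608; Pleistocene 2.58 − 0.0117 = 2.5683; Cisuralian 298.9 − 273.01 = 25.89.
Ranking these from longest: Cisuralian > Eocene > Terreneuvian > Miocene > Oligocene > Lopingian > Pleistocene.
Position 3 in that ranking is Terreneuvian, which lasted 17.8 Myr.

Terreneuvian, 17.8 million years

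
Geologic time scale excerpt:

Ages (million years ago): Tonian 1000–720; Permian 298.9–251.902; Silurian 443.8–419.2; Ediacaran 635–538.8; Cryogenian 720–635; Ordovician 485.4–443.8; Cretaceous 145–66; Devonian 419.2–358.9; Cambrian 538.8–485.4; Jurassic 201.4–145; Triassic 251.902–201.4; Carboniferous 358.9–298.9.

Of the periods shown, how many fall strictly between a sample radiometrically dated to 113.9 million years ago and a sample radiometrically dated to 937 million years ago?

The older date is 937 Ma and the younger is 113.9 Ma.
Periods with start < 937 and end > 113.9 Ma: Cryogenian (720–635), Ediacaran (635–538.8), Cambrian (538.8–485.4), Ordovician (485.4–443.8), Silurian (443.8–419.2), Devonian (419.2–358.9), Carboniferous (358.9–298.9), Permian (298.9–251.902), Triassic (251.902–201.4), Jurassic (201.4–145).
That is 10 complete periods.

10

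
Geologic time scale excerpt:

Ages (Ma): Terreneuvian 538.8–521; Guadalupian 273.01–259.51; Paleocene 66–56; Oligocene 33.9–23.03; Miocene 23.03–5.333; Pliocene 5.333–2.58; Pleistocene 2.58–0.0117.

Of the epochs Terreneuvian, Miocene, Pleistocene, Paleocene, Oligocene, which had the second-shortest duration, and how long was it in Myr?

Start − end for each: Terreneuvian 538.8 − 521 = 17.8; Miocene 23.03 − 5.333 = 17.697; Pleistocene 2.58 − 0.0117 = 2.5683; Paleocene 66 − 56 = 10; Oligocene 33.9 − 23.03 = 10.87.
Ranking these from shortest: Pleistocene < Paleocene < Oligocene < Miocene < Terreneuvian.
Position 2 in that ranking is Paleocene, which lasted 10 Myr.

Paleocene, 10 million years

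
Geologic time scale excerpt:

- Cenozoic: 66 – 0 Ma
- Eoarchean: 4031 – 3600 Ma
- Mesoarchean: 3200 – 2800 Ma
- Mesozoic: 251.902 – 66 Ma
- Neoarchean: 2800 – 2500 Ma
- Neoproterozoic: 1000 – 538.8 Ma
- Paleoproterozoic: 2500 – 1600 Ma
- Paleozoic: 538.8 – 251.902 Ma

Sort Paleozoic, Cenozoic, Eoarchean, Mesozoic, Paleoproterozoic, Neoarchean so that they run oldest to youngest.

Eoarchean, then Neoarchean, then Paleoproterozoic, then Paleozoic, then Mesozoic, then Cenozoic

The oldest of these is Eoarchean (starts 4031 Ma) and the youngest is Cenozoic (ends 0 Ma).
In between, by decreasing start age: Neoarchean (2800), Paleoproterozoic (2500), Paleozoic (538.8), Mesozoic (251.902).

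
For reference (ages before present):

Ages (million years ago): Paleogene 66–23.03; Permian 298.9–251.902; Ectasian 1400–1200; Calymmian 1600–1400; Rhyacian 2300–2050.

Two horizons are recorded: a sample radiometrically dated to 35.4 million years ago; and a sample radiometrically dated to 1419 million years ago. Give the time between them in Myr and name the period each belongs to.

1383.6 million years apart; the first in the Paleogene, the second in the Calymmian

Elapsed time: 1419 − 35.4 = 1383.6 Myr.
35.4 Ma lies within 66–23.03 Ma: Paleogene.
1419 Ma lies within 1600–1400 Ma: Calymmian.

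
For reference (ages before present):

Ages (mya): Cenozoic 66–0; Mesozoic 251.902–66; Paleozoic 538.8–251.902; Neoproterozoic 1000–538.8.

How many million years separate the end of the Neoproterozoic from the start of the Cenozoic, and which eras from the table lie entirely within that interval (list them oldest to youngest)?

The Neoproterozoic closes at 538.8 Ma and the Cenozoic opens at 66 Ma, so the interval is 538.8 − 66 = 472.8 Myr.
An era fits inside if it starts at or after 538.8 Ma and ends at or before 66 Ma; oldest first that gives Paleozoic, Mesozoic.

472.8 million years; Paleozoic, Mesozoic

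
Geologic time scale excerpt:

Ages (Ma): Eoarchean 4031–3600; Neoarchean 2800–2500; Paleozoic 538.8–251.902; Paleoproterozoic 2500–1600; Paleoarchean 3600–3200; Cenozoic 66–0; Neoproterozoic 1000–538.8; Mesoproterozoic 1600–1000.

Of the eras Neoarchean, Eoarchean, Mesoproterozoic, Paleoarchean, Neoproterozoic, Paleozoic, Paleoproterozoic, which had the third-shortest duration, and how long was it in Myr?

Paleoarchean, 400 million years

Durations: Neoarchean 300; Eoarchean 431; Mesoproterozoic 600; Paleoarchean 400; Neoproterozoic 461.2; Paleozoic 286.898; Paleoproterozoic 900 Myr.
Sorted shortest-first: Paleozoic (286.898), Neoarchean (300), Paleoarchean (400), Eoarchean (431), Neoproterozoic (461.2), Mesoproterozoic (600), Paleoproterozoic (900).
The third shortest is Paleoarchean at 400 Myr.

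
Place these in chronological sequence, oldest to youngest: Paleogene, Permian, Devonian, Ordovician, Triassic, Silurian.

Group by era (each group listed oldest first) — Paleozoic: Ordovician, Silurian, Devonian, Permian; Mesozoic: Triassic; Cenozoic: Paleogene. The eras run Paleozoic → Mesozoic → Cenozoic. Concatenating the groups in that era order gives oldest to youngest directly.

Ordovician, Silurian, Devonian, Permian, Triassic, Paleogene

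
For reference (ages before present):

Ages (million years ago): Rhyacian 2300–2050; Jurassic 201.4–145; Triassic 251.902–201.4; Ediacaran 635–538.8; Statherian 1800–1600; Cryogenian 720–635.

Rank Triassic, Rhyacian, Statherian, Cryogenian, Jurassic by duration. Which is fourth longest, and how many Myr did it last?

Durations: Triassic 50.502; Rhyacian 250; Statherian 200; Cryogenian 85; Jurassic 56.4 Myr.
Sorted longest-first: Rhyacian (250), Statherian (200), Cryogenian (85), Jurassic (56.4), Triassic (50.502).
The fourth longest is Jurassic at 56.4 Myr.

Jurassic, 56.4 million years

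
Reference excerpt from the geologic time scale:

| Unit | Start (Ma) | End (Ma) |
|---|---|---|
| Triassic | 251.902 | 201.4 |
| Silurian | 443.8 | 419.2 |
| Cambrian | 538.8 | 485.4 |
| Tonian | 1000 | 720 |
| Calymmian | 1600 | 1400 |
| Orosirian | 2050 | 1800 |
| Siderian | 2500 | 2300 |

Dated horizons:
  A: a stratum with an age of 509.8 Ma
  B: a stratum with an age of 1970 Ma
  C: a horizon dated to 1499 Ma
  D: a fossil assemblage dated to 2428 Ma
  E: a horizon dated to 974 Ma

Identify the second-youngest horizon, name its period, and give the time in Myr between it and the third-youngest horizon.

Sorted youngest-first by Ma: A (509.8), E (974), C (1499), B (1970), D (2428).
The second youngest is E at 974 Ma, which lies in 1000–720 Ma: the Tonian.
The third youngest is C at 1499 Ma; separation = |974 − 1499| = 525 Myr.

E, in the Tonian; 525 million years to C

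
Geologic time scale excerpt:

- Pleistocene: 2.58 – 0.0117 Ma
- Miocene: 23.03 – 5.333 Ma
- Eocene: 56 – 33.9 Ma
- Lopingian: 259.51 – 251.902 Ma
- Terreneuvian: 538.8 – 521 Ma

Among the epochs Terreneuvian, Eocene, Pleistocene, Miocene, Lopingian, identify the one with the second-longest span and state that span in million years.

Terreneuvian, 17.8 million years

Durations: Terreneuvian 17.8; Eocene 22.1; Pleistocene 2.5683; Miocene 17.697; Lopingian 7.608 Myr.
Sorted longest-first: Eocene (22.1), Terreneuvian (17.8), Miocene (17.697), Lopingian (7.608), Pleistocene (2.5683).
The second longest is Terreneuvian at 17.8 Myr.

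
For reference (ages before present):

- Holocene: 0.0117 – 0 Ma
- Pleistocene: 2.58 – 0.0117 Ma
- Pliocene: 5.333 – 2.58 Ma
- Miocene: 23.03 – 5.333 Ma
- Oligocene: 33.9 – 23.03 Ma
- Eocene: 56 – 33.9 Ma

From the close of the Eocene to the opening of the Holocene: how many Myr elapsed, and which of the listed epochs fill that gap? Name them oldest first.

The Eocene closes at 33.9 Ma and the Holocene opens at 0.0117 Ma, so the interval is 33.9 − 0.0117 = 33.8883 Myr.
An epoch fits inside if it starts at or after 33.9 Ma and ends at or before 0.0117 Ma; oldest first that gives Oligocene, Miocene, Pliocene, Pleistocene.

33.8883 million years; Oligocene, Miocene, Pliocene, Pleistocene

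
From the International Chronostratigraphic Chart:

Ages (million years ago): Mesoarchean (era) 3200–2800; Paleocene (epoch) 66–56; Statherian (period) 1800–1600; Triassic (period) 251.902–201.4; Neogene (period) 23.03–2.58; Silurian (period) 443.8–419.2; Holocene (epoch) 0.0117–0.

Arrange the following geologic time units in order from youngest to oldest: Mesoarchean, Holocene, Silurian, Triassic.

Sorting by start age (ascending Ma, since larger Ma = older): Holocene began 0.0117, Triassic began 251.902, Silurian began 443.8, Mesoarchean began 3200.

Holocene, Triassic, Silurian, Mesoarchean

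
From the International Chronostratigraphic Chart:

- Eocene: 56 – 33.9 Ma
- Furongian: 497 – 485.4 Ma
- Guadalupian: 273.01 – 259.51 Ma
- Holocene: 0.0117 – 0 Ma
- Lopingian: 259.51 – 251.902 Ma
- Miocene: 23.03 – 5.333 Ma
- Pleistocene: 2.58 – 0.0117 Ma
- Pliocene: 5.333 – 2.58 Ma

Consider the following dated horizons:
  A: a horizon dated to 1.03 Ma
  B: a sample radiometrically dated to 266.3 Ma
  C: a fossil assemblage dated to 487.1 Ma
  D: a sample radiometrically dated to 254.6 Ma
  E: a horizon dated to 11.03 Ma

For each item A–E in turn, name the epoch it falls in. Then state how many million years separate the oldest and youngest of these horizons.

A — Pleistocene; B — Guadalupian; C — Furongian; D — Lopingian; E — Miocene; span 486.07 million years

A: 1.03 Ma lies in 2.58–0.0117 Ma, so Pleistocene.
B: 266.3 Ma lies in 273.01–259.51 Ma, so Guadalupian.
C: 487.1 Ma lies in 497–485.4 Ma, so Furongian.
D: 254.6 Ma lies in 259.51–251.902 Ma, so Lopingian.
E: 11.03 Ma lies in 23.03–5.333 Ma, so Miocene.
Oldest = 487.1 Ma, youngest = 1.03 Ma → span 486.07 Myr.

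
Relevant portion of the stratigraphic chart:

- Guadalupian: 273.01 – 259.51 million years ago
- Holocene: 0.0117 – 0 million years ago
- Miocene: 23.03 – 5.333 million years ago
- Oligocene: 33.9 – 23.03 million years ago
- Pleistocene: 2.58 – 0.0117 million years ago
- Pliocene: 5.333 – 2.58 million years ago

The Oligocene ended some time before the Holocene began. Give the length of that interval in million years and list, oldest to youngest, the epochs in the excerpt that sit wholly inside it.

23.0183 million years; Miocene, Pliocene, Pleistocene

End of Oligocene = 23.03 Ma; start of Holocene = 0.0117 Ma.
Gap = 23.03 − 0.0117 = 23.0183 Myr.
Epochs wholly inside 23.03–0.0117 Ma: Miocene (23.03–5.333), Pliocene (5.333–2.58), Pleistocene (2.58–0.0117).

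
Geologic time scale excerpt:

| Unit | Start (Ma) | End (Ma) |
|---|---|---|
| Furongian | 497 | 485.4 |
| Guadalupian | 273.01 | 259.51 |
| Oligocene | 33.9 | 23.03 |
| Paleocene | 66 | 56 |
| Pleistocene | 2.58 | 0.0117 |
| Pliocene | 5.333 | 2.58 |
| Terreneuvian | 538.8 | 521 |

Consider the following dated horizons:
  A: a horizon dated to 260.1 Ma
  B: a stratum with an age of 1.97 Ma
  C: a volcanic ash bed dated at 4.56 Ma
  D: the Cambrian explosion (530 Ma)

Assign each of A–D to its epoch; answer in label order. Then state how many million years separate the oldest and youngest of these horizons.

A — Guadalupian; B — Pleistocene; C — Pliocene; D — Terreneuvian; span 528.03 million years

Match each age against the start–end ranges in the excerpt: A = 260.1 Ma → Guadalupian (273.01–259.51); B = 1.97 Ma → Pleistocene (2.58–0.0117); C = 4.56 Ma → Pliocene (5.333–2.58); D = 530 Ma → Terreneuvian (538.8–521).
The largest age is 530 Ma and the smallest is 1.97 Ma; their difference is 528.03 Myr.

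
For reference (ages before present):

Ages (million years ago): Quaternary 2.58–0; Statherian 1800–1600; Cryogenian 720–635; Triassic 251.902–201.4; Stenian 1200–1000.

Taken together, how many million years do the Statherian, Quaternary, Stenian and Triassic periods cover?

Each duration: Statherian = 200; Quaternary = 2.58; Stenian = 200; Triassic = 50.502.
Sum: 200 + 2.58 + 200 + 50.502 = 453.082 Myr.

453.082 million years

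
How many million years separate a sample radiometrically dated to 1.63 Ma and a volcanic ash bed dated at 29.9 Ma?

29.9 − 1.63 = 28.27 million years.

28.27 million years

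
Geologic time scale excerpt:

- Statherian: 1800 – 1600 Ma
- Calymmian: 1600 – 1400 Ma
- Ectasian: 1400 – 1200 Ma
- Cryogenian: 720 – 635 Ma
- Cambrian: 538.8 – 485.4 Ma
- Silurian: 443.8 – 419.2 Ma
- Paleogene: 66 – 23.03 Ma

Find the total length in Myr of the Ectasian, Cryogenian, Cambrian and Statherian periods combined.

Duration is start − end for each: (1400 − 1200) + (720 − 635) + (538.8 − 485.4) + (1800 − 1600).
That is 200 + 85 + 53.4 + 200, which totals 538.4 million years.

538.4 million years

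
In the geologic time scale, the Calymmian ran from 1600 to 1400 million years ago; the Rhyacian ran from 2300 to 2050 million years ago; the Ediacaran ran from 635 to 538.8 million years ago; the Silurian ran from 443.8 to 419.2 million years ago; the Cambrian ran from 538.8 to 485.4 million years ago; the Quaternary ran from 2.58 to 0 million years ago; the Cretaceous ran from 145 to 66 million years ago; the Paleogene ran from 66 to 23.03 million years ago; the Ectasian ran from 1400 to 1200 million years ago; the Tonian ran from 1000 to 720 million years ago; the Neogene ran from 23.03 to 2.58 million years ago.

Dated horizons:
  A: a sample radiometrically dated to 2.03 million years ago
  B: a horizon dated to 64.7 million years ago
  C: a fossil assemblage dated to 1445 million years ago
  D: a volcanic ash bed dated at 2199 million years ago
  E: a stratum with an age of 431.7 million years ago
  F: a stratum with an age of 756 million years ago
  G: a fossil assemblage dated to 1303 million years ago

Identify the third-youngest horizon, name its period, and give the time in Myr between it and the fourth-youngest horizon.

Sorted youngest-first by Ma: A (2.03), B (64.7), E (431.7), F (756), G (1303), C (1445), D (2199).
The third youngest is E at 431.7 Ma, which lies in 443.8–419.2 Ma: the Silurian.
The fourth youngest is F at 756 Ma; separation = |431.7 − 756| = 324.3 Myr.

E, in the Silurian; 324.3 million years to F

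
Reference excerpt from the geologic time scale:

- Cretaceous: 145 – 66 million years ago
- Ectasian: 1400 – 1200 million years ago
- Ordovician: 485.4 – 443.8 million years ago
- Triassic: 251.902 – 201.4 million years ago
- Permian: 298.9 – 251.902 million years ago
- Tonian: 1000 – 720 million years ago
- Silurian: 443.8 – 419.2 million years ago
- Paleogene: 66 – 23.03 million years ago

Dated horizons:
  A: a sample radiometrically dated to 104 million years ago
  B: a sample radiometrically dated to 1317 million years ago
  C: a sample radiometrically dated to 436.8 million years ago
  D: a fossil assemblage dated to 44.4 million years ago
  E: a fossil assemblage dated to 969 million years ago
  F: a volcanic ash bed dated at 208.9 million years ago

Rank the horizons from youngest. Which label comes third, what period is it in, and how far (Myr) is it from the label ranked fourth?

F, in the Triassic; 227.9 million years to C

Smaller Ma means younger, so youngest first: D 44.4 < A 104 < F 208.9 < C 436.8 < E 969 < B 1317.
Counting 3 along gives F (208.9 Ma); the excerpt puts that inside the Triassic, 251.902–201.4 Ma.
Next in line is C (436.8 Ma), and 436.8 − 208.9 = 227.9 Myr.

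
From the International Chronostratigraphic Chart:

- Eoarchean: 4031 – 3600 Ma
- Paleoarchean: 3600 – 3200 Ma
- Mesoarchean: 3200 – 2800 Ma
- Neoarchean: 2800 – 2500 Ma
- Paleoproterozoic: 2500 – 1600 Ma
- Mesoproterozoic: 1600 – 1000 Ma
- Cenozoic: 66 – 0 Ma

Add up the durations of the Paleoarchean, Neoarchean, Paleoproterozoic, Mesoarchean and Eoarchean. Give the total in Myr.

Each duration: Paleoarchean = 400; Neoarchean = 300; Paleoproterozoic = 900; Mesoarchean = 400; Eoarchean = 431.
Sum: 400 + 300 + 900 + 400 + 431 = 2431 Myr.

2431 million years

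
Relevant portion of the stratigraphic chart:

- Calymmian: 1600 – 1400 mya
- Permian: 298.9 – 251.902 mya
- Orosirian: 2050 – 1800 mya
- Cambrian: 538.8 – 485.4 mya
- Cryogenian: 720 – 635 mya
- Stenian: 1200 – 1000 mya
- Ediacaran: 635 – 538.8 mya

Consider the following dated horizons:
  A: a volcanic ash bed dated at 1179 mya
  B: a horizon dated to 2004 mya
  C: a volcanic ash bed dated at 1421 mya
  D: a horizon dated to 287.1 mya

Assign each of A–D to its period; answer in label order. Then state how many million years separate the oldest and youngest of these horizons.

A — Stenian; B — Orosirian; C — Calymmian; D — Permian; span 1716.9 million years

Match each age against the start–end ranges in the excerpt: A = 1179 Ma → Stenian (1200–1000); B = 2004 Ma → Orosirian (2050–1800); C = 1421 Ma → Calymmian (1600–1400); D = 287.1 Ma → Permian (298.9–251.902).
The largest age is 2004 Ma and the smallest is 287.1 Ma; their difference is 1716.9 Myr.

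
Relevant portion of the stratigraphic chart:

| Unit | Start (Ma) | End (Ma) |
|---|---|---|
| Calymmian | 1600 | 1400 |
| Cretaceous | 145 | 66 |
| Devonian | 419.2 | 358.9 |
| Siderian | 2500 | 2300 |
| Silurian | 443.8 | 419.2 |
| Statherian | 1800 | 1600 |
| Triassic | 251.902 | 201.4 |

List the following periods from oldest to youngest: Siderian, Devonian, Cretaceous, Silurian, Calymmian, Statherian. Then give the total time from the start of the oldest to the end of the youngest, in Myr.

Siderian, Statherian, Calymmian, Silurian, Devonian, Cretaceous; total span 2434 Myr

Start ages (Ma): Siderian 2500, Statherian 1800, Calymmian 1600, Silurian 443.8, Devonian 419.2, Cretaceous 145.
Ordered oldest to youngest: Siderian, Statherian, Calymmian, Silurian, Devonian, Cretaceous.
Span = 2500 − 66 = 2434 Myr.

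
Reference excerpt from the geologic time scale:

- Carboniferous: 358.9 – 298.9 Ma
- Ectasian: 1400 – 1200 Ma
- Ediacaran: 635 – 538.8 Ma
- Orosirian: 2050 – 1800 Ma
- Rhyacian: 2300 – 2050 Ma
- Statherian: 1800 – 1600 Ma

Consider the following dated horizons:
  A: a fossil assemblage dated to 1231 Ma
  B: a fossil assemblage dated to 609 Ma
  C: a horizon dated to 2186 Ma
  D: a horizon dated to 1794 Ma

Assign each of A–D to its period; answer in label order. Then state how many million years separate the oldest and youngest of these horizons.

A — Ectasian; B — Ediacaran; C — Rhyacian; D — Statherian; span 1577 million years

Match each age against the start–end ranges in the excerpt: A = 1231 Ma → Ectasian (1400–1200); B = 609 Ma → Ediacaran (635–538.8); C = 2186 Ma → Rhyacian (2300–2050); D = 1794 Ma → Statherian (1800–1600).
The largest age is 2186 Ma and the smallest is 609 Ma; their difference is 1577 Myr.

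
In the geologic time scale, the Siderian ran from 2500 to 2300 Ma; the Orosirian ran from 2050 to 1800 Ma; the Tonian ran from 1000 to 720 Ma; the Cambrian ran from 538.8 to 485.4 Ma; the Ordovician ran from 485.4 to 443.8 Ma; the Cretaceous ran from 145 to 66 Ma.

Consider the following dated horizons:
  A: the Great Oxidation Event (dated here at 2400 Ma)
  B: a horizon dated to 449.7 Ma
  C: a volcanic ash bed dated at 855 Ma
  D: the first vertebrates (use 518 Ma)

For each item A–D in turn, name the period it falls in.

A — Siderian; B — Ordovician; C — Tonian; D — Cambrian

A: 2400 Ma lies in 2500–2300 Ma, so Siderian.
B: 449.7 Ma lies in 485.4–443.8 Ma, so Ordovician.
C: 855 Ma lies in 1000–720 Ma, so Tonian.
D: 518 Ma lies in 538.8–485.4 Ma, so Cambrian.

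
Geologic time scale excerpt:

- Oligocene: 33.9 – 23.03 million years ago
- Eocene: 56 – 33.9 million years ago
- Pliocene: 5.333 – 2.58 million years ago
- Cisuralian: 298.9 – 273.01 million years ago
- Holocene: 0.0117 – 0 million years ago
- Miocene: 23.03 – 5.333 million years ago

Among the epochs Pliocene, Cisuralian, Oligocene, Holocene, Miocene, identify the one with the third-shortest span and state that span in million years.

Oligocene, 10.87 million years

Durations: Pliocene 2.753; Cisuralian 25.89; Oligocene 10.87; Holocene 0.0117; Miocene 17.697 Myr.
Sorted shortest-first: Holocene (0.0117), Pliocene (2.753), Oligocene (10.87), Miocene (17.697), Cisuralian (25.89).
The third shortest is Oligocene at 10.87 Myr.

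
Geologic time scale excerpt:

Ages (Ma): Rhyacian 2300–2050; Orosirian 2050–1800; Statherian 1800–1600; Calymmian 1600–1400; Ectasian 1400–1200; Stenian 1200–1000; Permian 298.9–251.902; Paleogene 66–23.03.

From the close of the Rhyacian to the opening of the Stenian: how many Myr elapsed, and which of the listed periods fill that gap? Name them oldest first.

850 million years; Orosirian, Statherian, Calymmian, Ectasian

End of Rhyacian = 2050 Ma; start of Stenian = 1200 Ma.
Gap = 2050 − 1200 = 850 Myr.
Periods wholly inside 2050–1200 Ma: Orosirian (2050–1800), Statherian (1800–1600), Calymmian (1600–1400), Ectasian (1400–1200).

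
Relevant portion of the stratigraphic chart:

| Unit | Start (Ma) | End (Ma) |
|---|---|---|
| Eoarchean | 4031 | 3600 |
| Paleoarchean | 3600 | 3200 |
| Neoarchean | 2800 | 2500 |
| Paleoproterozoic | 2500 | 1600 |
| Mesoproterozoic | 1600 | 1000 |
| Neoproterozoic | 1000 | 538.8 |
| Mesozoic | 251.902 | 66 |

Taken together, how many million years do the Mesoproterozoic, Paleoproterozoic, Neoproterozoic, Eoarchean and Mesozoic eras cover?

2578.102 million years

Duration is start − end for each: (1600 − 1000) + (2500 − 1600) + (1000 − 538.8) + (4031 − 3600) + (251.902 − 66).
That is 600 + 900 + 461.2 + 431 + 185.902, which totals 2578.102 million years.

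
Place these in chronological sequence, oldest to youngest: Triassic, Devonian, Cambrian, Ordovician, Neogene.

Cambrian → Ordovician → Devonian → Triassic → Neogene

Group by era (each group listed oldest first) — Paleozoic: Cambrian, Ordovician, Devonian; Mesozoic: Triassic; Cenozoic: Neogene. The eras run Paleozoic → Mesozoic → Cenozoic. Concatenating the groups in that era order gives oldest to youngest directly.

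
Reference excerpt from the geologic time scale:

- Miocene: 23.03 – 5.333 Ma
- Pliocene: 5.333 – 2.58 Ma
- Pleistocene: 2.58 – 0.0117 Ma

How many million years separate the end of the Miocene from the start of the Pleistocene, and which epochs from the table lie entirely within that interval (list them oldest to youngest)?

The Miocene closes at 5.333 Ma and the Pleistocene opens at 2.58 Ma, so the interval is 5.333 − 2.58 = 2.753 Myr.
An epoch fits inside if it starts at or after 5.333 Ma and ends at or before 2.58 Ma; oldest first that gives Pliocene.

2.753 million years; Pliocene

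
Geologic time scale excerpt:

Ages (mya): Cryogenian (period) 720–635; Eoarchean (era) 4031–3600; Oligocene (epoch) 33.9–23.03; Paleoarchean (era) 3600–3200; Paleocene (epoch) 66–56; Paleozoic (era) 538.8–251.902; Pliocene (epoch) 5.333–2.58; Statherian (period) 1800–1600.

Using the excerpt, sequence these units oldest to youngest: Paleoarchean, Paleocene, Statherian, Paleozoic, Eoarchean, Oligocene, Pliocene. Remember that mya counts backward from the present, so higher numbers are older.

Read off each span (Ma): Paleoarchean 3600–3200; Paleocene 66–56; Statherian 1800–1600; Paleozoic 538.8–251.902; Eoarchean 4031–3600; Oligocene 33.9–23.03; Pliocene 5.333–2.58.
Larger Ma is older, so oldest→youngest is Eoarchean, Paleoarchean, Statherian, Paleozoic, Paleocene, Oligocene, Pliocene.

Eoarchean, Paleoarchean, Statherian, Paleozoic, Paleocene, Oligocene, Pliocene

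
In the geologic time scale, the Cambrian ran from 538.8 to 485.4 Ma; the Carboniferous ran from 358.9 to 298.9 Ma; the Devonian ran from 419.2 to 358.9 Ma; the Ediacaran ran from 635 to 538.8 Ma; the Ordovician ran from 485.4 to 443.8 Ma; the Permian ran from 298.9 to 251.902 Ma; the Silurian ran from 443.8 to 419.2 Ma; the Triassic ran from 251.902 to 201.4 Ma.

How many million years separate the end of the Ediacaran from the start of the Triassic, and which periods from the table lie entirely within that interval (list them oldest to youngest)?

End of Ediacaran = 538.8 Ma; start of Triassic = 251.902 Ma.
Gap = 538.8 − 251.902 = 286.898 Myr.
Periods wholly inside 538.8–251.902 Ma: Cambrian (538.8–485.4), Ordovician (485.4–443.8), Silurian (443.8–419.2), Devonian (419.2–358.9), Carboniferous (358.9–298.9), Permian (298.9–251.902).

286.898 million years; Cambrian, Ordovician, Silurian, Devonian, Carboniferous, Permian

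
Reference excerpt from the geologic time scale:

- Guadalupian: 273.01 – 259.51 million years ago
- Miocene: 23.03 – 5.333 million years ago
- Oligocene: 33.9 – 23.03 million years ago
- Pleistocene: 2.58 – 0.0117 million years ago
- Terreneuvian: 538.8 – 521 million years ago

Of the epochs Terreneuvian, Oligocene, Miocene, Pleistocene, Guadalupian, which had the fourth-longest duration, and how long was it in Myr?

Oligocene, 10.87 million years

Start − end for each: Terreneuvian 538.8 − 521 = 17.8; Oligocene 33.9 − 23.03 = 10.87; Miocene 23.03 − 5.333 = 17.697; Pleistocene 2.58 − 0.0117 = 2.5683; Guadalupian 273.01 − 259.51 = 13.5.
Ranking these from longest: Terreneuvian > Miocene > Guadalupian > Oligocene > Pleistocene.
Position 4 in that ranking is Oligocene, which lasted 10.87 Myr.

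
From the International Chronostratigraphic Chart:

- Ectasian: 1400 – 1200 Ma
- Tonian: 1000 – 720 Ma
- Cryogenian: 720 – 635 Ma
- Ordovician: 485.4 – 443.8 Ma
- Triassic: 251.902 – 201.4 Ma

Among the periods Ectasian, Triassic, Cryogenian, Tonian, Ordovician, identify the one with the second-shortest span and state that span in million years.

Durations: Ectasian 200; Triassic 50.502; Cryogenian 85; Tonian 280; Ordovician 41.6 Myr.
Sorted shortest-first: Ordovician (41.6), Triassic (50.502), Cryogenian (85), Ectasian (200), Tonian (280).
The second shortest is Triassic at 50.502 Myr.

Triassic, 50.502 million years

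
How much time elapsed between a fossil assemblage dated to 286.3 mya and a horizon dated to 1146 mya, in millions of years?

859.7 million years

1146 − 286.3 = 859.7 million years.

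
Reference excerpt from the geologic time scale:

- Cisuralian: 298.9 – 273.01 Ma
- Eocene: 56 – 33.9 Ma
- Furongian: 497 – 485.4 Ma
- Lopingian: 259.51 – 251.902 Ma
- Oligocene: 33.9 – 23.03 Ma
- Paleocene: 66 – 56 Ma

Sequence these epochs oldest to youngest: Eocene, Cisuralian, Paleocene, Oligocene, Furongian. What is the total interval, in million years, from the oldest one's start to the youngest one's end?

Furongian → Cisuralian → Paleocene → Eocene → Oligocene; total span 473.97 Myr

From the excerpt: Eocene 56–33.9; Cisuralian 298.9–273.01; Paleocene 66–56; Oligocene 33.9–23.03; Furongian 497–485.4 (Ma).
Larger Ma is earlier, so the oldest is Furongian and the youngest is Oligocene; oldest to youngest: Furongian, Cisuralian, Paleocene, Eocene, Oligocene.
Oldest start 497 minus youngest end 23.03 gives 473.97 Myr overall.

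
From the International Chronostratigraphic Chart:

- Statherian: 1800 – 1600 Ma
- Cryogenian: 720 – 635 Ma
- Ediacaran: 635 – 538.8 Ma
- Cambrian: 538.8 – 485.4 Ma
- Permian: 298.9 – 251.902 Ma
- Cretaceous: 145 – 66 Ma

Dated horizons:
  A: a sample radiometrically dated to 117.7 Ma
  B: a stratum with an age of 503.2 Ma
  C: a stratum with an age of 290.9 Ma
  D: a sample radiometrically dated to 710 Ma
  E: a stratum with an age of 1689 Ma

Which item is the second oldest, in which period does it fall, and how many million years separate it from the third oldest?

D, in the Cryogenian; 206.8 million years to B

Larger Ma means older, so oldest first: E 1689 > D 710 > B 503.2 > C 290.9 > A 117.7.
Counting 2 along gives D (710 Ma); the excerpt puts that inside the Cryogenian, 720–635 Ma.
Next in line is B (503.2 Ma), and 710 − 503.2 = 206.8 Myr.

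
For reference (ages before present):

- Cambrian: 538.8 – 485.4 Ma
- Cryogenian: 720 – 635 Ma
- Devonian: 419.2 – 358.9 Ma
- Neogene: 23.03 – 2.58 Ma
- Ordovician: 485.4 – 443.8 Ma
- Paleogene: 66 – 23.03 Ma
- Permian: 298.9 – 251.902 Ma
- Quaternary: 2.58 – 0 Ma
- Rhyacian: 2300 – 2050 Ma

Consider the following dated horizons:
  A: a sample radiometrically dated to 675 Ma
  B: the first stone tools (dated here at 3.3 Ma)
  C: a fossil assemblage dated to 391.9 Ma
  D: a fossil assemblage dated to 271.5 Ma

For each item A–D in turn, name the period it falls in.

A: 675 Ma lies in 720–635 Ma, so Cryogenian.
B: 3.3 Ma lies in 23.03–2.58 Ma, so Neogene.
C: 391.9 Ma lies in 419.2–358.9 Ma, so Devonian.
D: 271.5 Ma lies in 298.9–251.902 Ma, so Permian.

A — Cryogenian; B — Neogene; C — Devonian; D — Permian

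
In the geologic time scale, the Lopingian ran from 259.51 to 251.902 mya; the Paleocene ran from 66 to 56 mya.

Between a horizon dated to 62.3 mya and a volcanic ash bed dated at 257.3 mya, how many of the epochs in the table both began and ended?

The older date is 257.3 Ma and the younger is 62.3 Ma.
No epoch both begins after 257.3 Ma and ends before 62.3 Ma, so the count is 0.

0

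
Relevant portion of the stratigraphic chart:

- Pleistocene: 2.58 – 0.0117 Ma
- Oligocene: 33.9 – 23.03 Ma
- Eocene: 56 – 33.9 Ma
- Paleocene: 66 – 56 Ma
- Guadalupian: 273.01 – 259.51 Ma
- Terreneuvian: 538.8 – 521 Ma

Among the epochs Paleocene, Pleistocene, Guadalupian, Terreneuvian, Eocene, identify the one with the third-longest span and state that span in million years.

Guadalupian, 13.5 million years

Durations: Paleocene 10; Pleistocene 2.5683; Guadalupian 13.5; Terreneuvian 17.8; Eocene 22.1 Myr.
Sorted longest-first: Eocene (22.1), Terreneuvian (17.8), Guadalupian (13.5), Paleocene (10), Pleistocene (2.5683).
The third longest is Guadalupian at 13.5 Myr.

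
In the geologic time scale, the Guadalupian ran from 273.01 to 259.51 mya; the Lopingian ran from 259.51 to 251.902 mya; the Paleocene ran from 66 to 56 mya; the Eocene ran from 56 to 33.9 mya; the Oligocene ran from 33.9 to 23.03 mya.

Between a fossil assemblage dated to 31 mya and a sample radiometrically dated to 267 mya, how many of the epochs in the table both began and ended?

3

The older date is 267 Ma and the younger is 31 Ma.
Epochs with start < 267 and end > 31 Ma: Lopingian (259.51–251.902), Paleocene (66–56), Eocene (56–33.9).
That is 3 complete epochs.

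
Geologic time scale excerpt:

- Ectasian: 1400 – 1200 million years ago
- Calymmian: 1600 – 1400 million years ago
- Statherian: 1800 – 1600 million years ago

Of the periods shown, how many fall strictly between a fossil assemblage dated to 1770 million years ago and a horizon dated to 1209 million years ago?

The older date is 1770 Ma and the younger is 1209 Ma.
Periods with start < 1770 and end > 1209 Ma: Calymmian (1600–1400).
That is 1 complete period.

1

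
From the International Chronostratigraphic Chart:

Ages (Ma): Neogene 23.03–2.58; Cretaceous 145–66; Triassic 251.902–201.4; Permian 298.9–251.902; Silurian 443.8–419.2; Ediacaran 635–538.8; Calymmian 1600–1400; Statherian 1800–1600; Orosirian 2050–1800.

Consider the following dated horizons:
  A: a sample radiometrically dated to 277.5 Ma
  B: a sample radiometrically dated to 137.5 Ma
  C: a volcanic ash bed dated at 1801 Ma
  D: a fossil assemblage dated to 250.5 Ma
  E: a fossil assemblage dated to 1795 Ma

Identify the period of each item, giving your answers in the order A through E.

A: 277.5 Ma lies in 298.9–251.902 Ma, so Permian.
B: 137.5 Ma lies in 145–66 Ma, so Cretaceous.
C: 1801 Ma lies in 2050–1800 Ma, so Orosirian.
D: 250.5 Ma lies in 251.902–201.4 Ma, so Triassic.
E: 1795 Ma lies in 1800–1600 Ma, so Statherian.

A — Permian; B — Cretaceous; C — Orosirian; D — Triassic; E — Statherian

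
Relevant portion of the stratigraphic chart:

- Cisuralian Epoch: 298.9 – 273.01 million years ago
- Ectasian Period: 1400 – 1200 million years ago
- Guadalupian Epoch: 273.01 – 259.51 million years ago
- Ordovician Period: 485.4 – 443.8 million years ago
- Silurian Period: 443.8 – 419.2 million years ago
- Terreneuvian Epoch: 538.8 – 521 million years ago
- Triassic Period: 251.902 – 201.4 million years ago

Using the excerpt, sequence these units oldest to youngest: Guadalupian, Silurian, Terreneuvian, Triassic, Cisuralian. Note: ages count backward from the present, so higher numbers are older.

Terreneuvian → Silurian → Cisuralian → Guadalupian → Triassic

Sorting by start age (descending Ma, since larger Ma = older): Terreneuvian began 538.8, Silurian began 443.8, Cisuralian began 298.9, Guadalupian began 273.01, Triassic began 251.902.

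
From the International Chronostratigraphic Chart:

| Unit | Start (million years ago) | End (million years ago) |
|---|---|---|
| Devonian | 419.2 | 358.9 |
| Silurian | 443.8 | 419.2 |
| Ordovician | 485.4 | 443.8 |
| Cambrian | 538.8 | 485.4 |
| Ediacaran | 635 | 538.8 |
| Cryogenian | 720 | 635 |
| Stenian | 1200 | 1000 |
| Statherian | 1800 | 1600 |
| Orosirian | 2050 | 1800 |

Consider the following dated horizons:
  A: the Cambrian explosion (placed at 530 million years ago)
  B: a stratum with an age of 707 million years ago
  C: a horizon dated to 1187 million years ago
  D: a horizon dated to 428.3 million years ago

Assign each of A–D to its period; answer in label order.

A — Cambrian; B — Cryogenian; C — Stenian; D — Silurian

Match each age against the start–end ranges in the excerpt: A = 530 Ma → Cambrian (538.8–485.4); B = 707 Ma → Cryogenian (720–635); C = 1187 Ma → Stenian (1200–1000); D = 428.3 Ma → Silurian (443.8–419.2).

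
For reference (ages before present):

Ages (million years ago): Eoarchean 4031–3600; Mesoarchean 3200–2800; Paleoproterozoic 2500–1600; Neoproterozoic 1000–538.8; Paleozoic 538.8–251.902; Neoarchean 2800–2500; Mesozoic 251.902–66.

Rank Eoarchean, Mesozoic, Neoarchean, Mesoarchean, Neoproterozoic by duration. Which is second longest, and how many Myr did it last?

Eoarchean, 431 million years

Start − end for each: Eoarchean 4031 − 3600 = 431; Mesozoic 251.902 − 66 = 185.902; Neoarchean 2800 − 2500 = 300; Mesoarchean 3200 − 2800 = 400; Neoproterozoic 1000 − 538.8 = 461.2.
Ranking these from longest: Neoproterozoic > Eoarchean > Mesoarchean > Neoarchean > Mesozoic.
Position 2 in that ranking is Eoarchean, which lasted 431 Myr.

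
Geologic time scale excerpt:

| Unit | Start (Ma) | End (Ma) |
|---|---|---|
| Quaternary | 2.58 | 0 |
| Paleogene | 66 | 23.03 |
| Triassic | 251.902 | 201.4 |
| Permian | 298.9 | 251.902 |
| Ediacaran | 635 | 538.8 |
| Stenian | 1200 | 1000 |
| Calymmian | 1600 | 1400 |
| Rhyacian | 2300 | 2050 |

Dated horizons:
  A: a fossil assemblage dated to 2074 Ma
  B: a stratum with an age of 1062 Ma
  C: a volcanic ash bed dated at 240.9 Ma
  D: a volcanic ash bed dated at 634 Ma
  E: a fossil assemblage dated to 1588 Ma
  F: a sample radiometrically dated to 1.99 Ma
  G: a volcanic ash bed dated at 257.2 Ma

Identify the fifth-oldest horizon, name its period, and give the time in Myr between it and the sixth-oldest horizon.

G, in the Permian; 16.3 million years to C

Larger Ma means older, so oldest first: A 2074 > E 1588 > B 1062 > D 634 > G 257.2 > C 240.9 > F 1.99.
Counting 5 along gives G (257.2 Ma); the excerpt puts that inside the Permian, 298.9–251.902 Ma.
Next in line is C (240.9 Ma), and 257.2 − 240.9 = 16.3 Myr.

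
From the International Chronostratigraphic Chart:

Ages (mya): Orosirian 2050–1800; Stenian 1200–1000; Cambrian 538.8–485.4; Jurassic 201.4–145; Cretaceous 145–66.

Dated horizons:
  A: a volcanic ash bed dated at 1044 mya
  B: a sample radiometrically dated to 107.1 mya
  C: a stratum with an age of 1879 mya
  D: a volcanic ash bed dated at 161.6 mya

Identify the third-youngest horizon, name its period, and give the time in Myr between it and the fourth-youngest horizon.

Sorted youngest-first by Ma: B (107.1), D (161.6), A (1044), C (1879).
The third youngest is A at 1044 Ma, which lies in 1200–1000 Ma: the Stenian.
The fourth youngest is C at 1879 Ma; separation = |1044 − 1879| = 835 Myr.

A, in the Stenian; 835 million years to C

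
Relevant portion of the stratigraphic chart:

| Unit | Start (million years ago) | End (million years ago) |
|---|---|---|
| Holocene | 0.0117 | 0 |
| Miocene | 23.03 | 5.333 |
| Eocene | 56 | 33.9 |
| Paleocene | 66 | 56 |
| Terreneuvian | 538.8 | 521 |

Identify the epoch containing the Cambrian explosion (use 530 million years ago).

Terreneuvian

530 Ma lies between 538.8 and 521 Ma, so it falls in the Terreneuvian.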